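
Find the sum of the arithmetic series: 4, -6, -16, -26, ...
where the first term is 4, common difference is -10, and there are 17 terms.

Sₙ = n/2 × (first + last)
Last term = a + (n-1)d = 4 + (17-1)×(-10) = -156
S_17 = 17/2 × (4 + (-156))
S_17 = 17/2 × (-152) = -1292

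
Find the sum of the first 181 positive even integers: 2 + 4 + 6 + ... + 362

Sum of first n even numbers = n(n+1)
= 181×182
= 32942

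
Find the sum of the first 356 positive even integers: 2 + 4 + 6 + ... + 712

Sum of first n even numbers = n(n+1)
= 356×357
= 127092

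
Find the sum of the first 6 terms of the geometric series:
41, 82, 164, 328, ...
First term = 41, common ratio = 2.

Sₙ = a(1 - rⁿ) / (1 - r)
S_6 = 41(1 - 2^6) / (1 - 2)
S_6 = 41(1 - 64) / (-1)
S_6 = 2583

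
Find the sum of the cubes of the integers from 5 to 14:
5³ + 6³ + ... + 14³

Use ∑_{k=1}^{n} k³ = [n(n+1)/2]², then subtract the first 4 terms.
∑_{k=1}^{14} k³ = [14×15/2]² = 105² = 11025
∑_{k=1}^{4} k³ = [4×5/2]² = 10² = 100
∑_{k=5}^{14} k³ = 11025 - 100 = 10925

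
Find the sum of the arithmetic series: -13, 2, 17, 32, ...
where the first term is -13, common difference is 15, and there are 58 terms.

Sₙ = n/2 × (first + last)
Last term = a + (n-1)d = -13 + (58-1)×15 = 842
S_58 = 58/2 × (-13 + 842)
S_58 = 58/2 × 829 = 24041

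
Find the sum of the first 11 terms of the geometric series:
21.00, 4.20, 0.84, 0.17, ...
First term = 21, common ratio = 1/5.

Sₙ = a(1 - rⁿ) / (1 - r)
S_11 = 21(1 - (1/5)^11) / (1 - (1/5))
S_11 = 21(1 - (1/48828125)) / (4/5)
S_11 = 256347651/9765625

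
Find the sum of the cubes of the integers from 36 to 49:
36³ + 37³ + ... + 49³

Use ∑_{k=1}^{n} k³ = [n(n+1)/2]², then subtract the first 35 terms.
∑_{k=1}^{49} k³ = [49×50/2]² = 1225² = 1500625
∑_{k=1}^{35} k³ = [35×36/2]² = 630² = 396900
∑_{k=36}^{49} k³ = 1500625 - 396900 = 1103725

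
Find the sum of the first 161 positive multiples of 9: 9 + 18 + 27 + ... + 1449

Factor out 9: = 9(1 + 2 + ... + 161) = 9 × n(n+1)/2
= 9 × 161×162/2
= 9 × 13041
= 117369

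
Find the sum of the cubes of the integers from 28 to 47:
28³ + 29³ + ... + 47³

Use ∑_{k=1}^{n} k³ = [n(n+1)/2]², then subtract the first 27 terms.
∑_{k=1}^{47} k³ = [47×48/2]² = 1128² = 1272384
∑_{k=1}^{27} k³ = [27×28/2]² = 378² = 142884
∑_{k=28}^{47} k³ = 1272384 - 142884 = 1129500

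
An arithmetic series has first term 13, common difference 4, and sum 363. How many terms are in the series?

Using S = n/2 × [2a + (n-1)d]
363 = n/2 × [2(13) + (n-1)(4)]
363 = n/2 × [26 + 4n - 4]
726 = n × [22 + 4n]
4n² + (22)n - 726 = 0
Discriminant: Δ = (22)² - 4(4)(-726) = 484 + 11616 = 12100
√Δ = 110
n = [-(22) + √Δ] / (2·4) = (-22 + 110) / 8 = 88 / 8 = 11
(The negative root is discarded since n must be a positive integer.)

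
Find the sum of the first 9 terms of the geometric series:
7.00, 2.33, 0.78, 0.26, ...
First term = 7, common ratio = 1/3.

Sₙ = a(1 - rⁿ) / (1 - r)
S_9 = 7(1 - (1/3)^9) / (1 - (1/3))
S_9 = 7(1 - (1/19683)) / (2/3)
S_9 = 68887/6561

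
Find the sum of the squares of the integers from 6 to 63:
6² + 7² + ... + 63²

Use ∑_{k=1}^{n} k² = n(n+1)(2n+1)/6, then subtract the first 5 terms.
∑_{k=1}^{63} k² = 63×64×127/6 = 85344
∑_{k=1}^{5} k² = 5×6×11/6 = 55
∑_{k=6}^{63} k² = 85344 - 55 = 85289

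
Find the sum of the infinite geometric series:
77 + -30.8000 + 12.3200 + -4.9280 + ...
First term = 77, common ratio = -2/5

For |r| < 1, S = a / (1 - r)
S = 77 / (1 - (-2/5))
S = 77 / (7/5)
S = 55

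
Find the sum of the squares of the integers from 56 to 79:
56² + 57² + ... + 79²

Use ∑_{k=1}^{n} k² = n(n+1)(2n+1)/6, then subtract the first 55 terms.
∑_{k=1}^{79} k² = 79×80×159/6 = 167480
∑_{k=1}^{55} k² = 55×56×111/6 = 56980
∑_{k=56}^{79} k² = 167480 - 56980 = 110500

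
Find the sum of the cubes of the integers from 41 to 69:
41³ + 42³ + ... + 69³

Use ∑_{k=1}^{n} k³ = [n(n+1)/2]², then subtract the first 40 terms.
∑_{k=1}^{69} k³ = [69×70/2]² = 2415² = 5832225
∑_{k=1}^{40} k³ = [40×41/2]² = 820² = 672400
∑_{k=41}^{69} k³ = 5832225 - 672400 = 5159825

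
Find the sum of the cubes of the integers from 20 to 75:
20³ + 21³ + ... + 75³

Use ∑_{k=1}^{n} k³ = [n(n+1)/2]², then subtract the first 19 terms.
∑_{k=1}^{75} k³ = [75×76/2]² = 2850² = 8122500
∑_{k=1}^{19} k³ = [19×20/2]² = 190² = 36100
∑_{k=20}^{75} k³ = 8122500 - 36100 = 8086400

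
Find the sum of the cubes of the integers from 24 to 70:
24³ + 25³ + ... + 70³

Use ∑_{k=1}^{n} k³ = [n(n+1)/2]², then subtract the first 23 terms.
∑_{k=1}^{70} k³ = [70×71/2]² = 2485² = 6175225
∑_{k=1}^{23} k³ = [23×24/2]² = 276² = 76176
∑_{k=24}^{70} k³ = 6175225 - 76176 = 6099049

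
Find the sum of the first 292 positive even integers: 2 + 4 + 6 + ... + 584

Sum of first n even numbers = n(n+1)
= 292×293
= 85556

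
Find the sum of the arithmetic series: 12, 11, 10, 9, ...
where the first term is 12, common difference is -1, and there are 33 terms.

Sₙ = n/2 × (first + last)
Last term = a + (n-1)d = 12 + (33-1)×(-1) = -20
S_33 = 33/2 × (12 + (-20))
S_33 = 33/2 × (-8) = -132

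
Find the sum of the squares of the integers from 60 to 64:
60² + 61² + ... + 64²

Use ∑_{k=1}^{n} k² = n(n+1)(2n+1)/6, then subtract the first 59 terms.
∑_{k=1}^{64} k² = 64×65×129/6 = 89440
∑_{k=1}^{59} k² = 59×60×119/6 = 70210
∑_{k=60}^{64} k² = 89440 - 70210 = 19230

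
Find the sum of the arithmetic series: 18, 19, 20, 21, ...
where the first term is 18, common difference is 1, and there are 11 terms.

Sₙ = n/2 × (first + last)
Last term = a + (n-1)d = 18 + (11-1)×1 = 28
S_11 = 11/2 × (18 + 28)
S_11 = 11/2 × 46 = 253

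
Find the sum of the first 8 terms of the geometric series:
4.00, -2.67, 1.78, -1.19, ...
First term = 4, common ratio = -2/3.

Sₙ = a(1 - rⁿ) / (1 - r)
S_8 = 4(1 - (-2/3)^8) / (1 - (-2/3))
S_8 = 4(1 - (256/6561)) / (5/3)
S_8 = 5044/2187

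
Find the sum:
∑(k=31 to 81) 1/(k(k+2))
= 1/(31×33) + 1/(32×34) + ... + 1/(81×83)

Partial fractions: 1/(k(k+2)) = (1/2)[1/k - 1/(k+2)]
Telescoping leaves the first two and last two terms:
= (1/2)[1/31 + 1/32 - 1/82 - 1/83]
= 132549/6751552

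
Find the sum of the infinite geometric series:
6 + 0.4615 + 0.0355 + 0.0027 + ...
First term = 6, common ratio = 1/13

For |r| < 1, S = a / (1 - r)
S = 6 / (1 - (1/13))
S = 6 / (12/13)
S = 13/2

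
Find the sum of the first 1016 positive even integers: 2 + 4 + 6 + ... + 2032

Sum of first n even numbers = n(n+1)
= 1016×1017
= 1033272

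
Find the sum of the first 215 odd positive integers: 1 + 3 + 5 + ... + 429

Sum of first n odd numbers = n²
= 215²
= 46225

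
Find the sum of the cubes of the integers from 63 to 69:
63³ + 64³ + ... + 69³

Use ∑_{k=1}^{n} k³ = [n(n+1)/2]², then subtract the first 62 terms.
∑_{k=1}^{69} k³ = [69×70/2]² = 2415² = 5832225
∑_{k=1}^{62} k³ = [62×63/2]² = 1953² = 3814209
∑_{k=63}^{69} k³ = 5832225 - 3814209 = 2018016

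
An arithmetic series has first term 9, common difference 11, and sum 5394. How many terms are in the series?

Using S = n/2 × [2a + (n-1)d]
5394 = n/2 × [2(9) + (n-1)(11)]
5394 = n/2 × [18 + 11n - 11]
10788 = n × [7 + 11n]
11n² + (7)n - 10788 = 0
Discriminant: Δ = (7)² - 4(11)(-10788) = 49 + 474672 = 474721
√Δ = 689
n = [-(7) + √Δ] / (2·11) = (-7 + 689) / 22 = 682 / 22 = 31
(The negative root is discarded since n must be a positive integer.)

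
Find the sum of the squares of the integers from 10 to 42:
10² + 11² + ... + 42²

Use ∑_{k=1}^{n} k² = n(n+1)(2n+1)/6, then subtract the first 9 terms.
∑_{k=1}^{42} k² = 42×43×85/6 = 25585
∑_{k=1}^{9} k² = 9×10×19/6 = 285
∑_{k=10}^{42} k² = 25585 - 285 = 25300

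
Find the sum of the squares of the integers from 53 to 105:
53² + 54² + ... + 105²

Use ∑_{k=1}^{n} k² = n(n+1)(2n+1)/6, then subtract the first 52 terms.
∑_{k=1}^{105} k² = 105×106×211/6 = 391405
∑_{k=1}^{52} k² = 52×53×105/6 = 48230
∑_{k=53}^{105} k² = 391405 - 48230 = 343175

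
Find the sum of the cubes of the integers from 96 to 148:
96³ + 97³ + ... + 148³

Use ∑_{k=1}^{n} k³ = [n(n+1)/2]², then subtract the first 95 terms.
∑_{k=1}^{148} k³ = [148×149/2]² = 11026² = 121572676
∑_{k=1}^{95} k³ = [95×96/2]² = 4560² = 20793600
∑_{k=96}^{148} k³ = 121572676 - 20793600 = 100779076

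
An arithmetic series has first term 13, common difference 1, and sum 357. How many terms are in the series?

Using S = n/2 × [2a + (n-1)d]
357 = n/2 × [2(13) + (n-1)(1)]
357 = n/2 × [26 + 1n - 1]
714 = n × [25 + 1n]
1n² + (25)n - 714 = 0
Discriminant: Δ = (25)² - 4(1)(-714) = 625 + 2856 = 3481
√Δ = 59
n = [-(25) + √Δ] / (2·1) = (-25 + 59) / 2 = 34 / 2 = 17
(The negative root is discarded since n must be a positive integer.)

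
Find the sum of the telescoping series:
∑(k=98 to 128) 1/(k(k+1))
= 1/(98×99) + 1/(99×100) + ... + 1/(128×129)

Partial fractions: 1/(k(k+1)) = 1/k - 1/(k+1)
The series telescopes:
= (1/98 - 1/99) + (1/99 - 1/100) + ... + (1/128 - 1/129)
= 1/98 - 1/129
= 31/12642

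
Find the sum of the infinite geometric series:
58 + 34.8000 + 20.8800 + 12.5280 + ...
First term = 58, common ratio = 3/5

For |r| < 1, S = a / (1 - r)
S = 58 / (1 - (3/5))
S = 58 / (2/5)
S = 145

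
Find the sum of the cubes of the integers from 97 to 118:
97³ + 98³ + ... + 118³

Use ∑_{k=1}^{n} k³ = [n(n+1)/2]², then subtract the first 96 terms.
∑_{k=1}^{118} k³ = [118×119/2]² = 7021² = 49294441
∑_{k=1}^{96} k³ = [96×97/2]² = 4656² = 21678336
∑_{k=97}^{118} k³ = 49294441 - 21678336 = 27616105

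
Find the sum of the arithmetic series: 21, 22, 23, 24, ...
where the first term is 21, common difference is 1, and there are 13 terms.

Sₙ = n/2 × (first + last)
Last term = a + (n-1)d = 21 + (13-1)×1 = 33
S_13 = 13/2 × (21 + 33)
S_13 = 13/2 × 54 = 351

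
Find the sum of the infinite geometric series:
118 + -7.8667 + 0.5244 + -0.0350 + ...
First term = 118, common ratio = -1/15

For |r| < 1, S = a / (1 - r)
S = 118 / (1 - (-1/15))
S = 118 / (16/15)
S = 885/8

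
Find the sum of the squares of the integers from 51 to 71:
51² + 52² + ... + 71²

Use ∑_{k=1}^{n} k² = n(n+1)(2n+1)/6, then subtract the first 50 terms.
∑_{k=1}^{71} k² = 71×72×143/6 = 121836
∑_{k=1}^{50} k² = 50×51×101/6 = 42925
∑_{k=51}^{71} k² = 121836 - 42925 = 78911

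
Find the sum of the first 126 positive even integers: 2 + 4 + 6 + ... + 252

Sum of first n even numbers = n(n+1)
= 126×127
= 16002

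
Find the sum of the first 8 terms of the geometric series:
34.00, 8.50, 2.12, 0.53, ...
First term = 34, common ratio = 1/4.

Sₙ = a(1 - rⁿ) / (1 - r)
S_8 = 34(1 - (1/4)^8) / (1 - (1/4))
S_8 = 34(1 - (1/65536)) / (3/4)
S_8 = 371365/8192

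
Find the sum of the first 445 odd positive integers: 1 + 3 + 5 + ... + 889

Sum of first n odd numbers = n²
= 445²
= 198025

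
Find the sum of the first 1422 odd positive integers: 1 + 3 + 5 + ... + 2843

Sum of first n odd numbers = n²
= 1422²
= 2022084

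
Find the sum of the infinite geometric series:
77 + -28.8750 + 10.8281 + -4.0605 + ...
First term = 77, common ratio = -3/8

For |r| < 1, S = a / (1 - r)
S = 77 / (1 - (-3/8))
S = 77 / (11/8)
S = 56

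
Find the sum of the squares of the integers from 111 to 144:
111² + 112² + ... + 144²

Use ∑_{k=1}^{n} k² = n(n+1)(2n+1)/6, then subtract the first 110 terms.
∑_{k=1}^{144} k² = 144×145×289/6 = 1005720
∑_{k=1}^{110} k² = 110×111×221/6 = 449735
∑_{k=111}^{144} k² = 1005720 - 449735 = 555985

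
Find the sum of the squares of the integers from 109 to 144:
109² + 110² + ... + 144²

Use ∑_{k=1}^{n} k² = n(n+1)(2n+1)/6, then subtract the first 108 terms.
∑_{k=1}^{144} k² = 144×145×289/6 = 1005720
∑_{k=1}^{108} k² = 108×109×217/6 = 425754
∑_{k=109}^{144} k² = 1005720 - 425754 = 579966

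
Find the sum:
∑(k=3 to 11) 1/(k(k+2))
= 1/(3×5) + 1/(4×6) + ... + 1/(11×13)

Partial fractions: 1/(k(k+2)) = (1/2)[1/k - 1/(k+2)]
Telescoping leaves the first two and last two terms:
= (1/2)[1/3 + 1/4 - 1/12 - 1/13]
= 11/52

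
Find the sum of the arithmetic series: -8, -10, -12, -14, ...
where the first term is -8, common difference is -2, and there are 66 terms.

Sₙ = n/2 × (first + last)
Last term = a + (n-1)d = -8 + (66-1)×(-2) = -138
S_66 = 66/2 × (-8 + (-138))
S_66 = 66/2 × (-146) = -4818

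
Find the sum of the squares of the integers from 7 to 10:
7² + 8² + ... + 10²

Use ∑_{k=1}^{n} k² = n(n+1)(2n+1)/6, then subtract the first 6 terms.
∑_{k=1}^{10} k² = 10×11×21/6 = 385
∑_{k=1}^{6} k² = 6×7×13/6 = 91
∑_{k=7}^{10} k² = 385 - 91 = 294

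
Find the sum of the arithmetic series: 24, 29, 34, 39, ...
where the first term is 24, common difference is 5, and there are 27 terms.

Sₙ = n/2 × (first + last)
Last term = a + (n-1)d = 24 + (27-1)×5 = 154
S_27 = 27/2 × (24 + 154)
S_27 = 27/2 × 178 = 2403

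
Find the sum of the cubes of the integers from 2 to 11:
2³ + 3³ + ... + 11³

Use ∑_{k=1}^{n} k³ = [n(n+1)/2]², then subtract the first 1 terms.
∑_{k=1}^{11} k³ = [11×12/2]² = 66² = 4356
∑_{k=1}^{1} k³ = [1×2/2]² = 1² = 1
∑_{k=2}^{11} k³ = 4356 - 1 = 4355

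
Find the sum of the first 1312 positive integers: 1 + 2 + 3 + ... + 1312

Formula: ∑k = n(n+1)/2
= 1312×1313/2
= 1722656/2
= 861328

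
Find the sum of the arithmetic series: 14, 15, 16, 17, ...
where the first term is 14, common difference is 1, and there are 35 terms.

Sₙ = n/2 × (first + last)
Last term = a + (n-1)d = 14 + (35-1)×1 = 48
S_35 = 35/2 × (14 + 48)
S_35 = 35/2 × 62 = 1085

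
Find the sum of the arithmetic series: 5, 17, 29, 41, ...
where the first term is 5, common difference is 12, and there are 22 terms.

Sₙ = n/2 × (first + last)
Last term = a + (n-1)d = 5 + (22-1)×12 = 257
S_22 = 22/2 × (5 + 257)
S_22 = 22/2 × 262 = 2882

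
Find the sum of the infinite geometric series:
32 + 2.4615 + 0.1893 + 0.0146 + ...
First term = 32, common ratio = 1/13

For |r| < 1, S = a / (1 - r)
S = 32 / (1 - (1/13))
S = 32 / (12/13)
S = 104/3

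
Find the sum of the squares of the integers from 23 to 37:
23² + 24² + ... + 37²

Use ∑_{k=1}^{n} k² = n(n+1)(2n+1)/6, then subtract the first 22 terms.
∑_{k=1}^{37} k² = 37×38×75/6 = 17575
∑_{k=1}^{22} k² = 22×23×45/6 = 3795
∑_{k=23}^{37} k² = 17575 - 3795 = 13780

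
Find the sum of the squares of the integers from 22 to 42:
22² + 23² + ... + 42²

Use ∑_{k=1}^{n} k² = n(n+1)(2n+1)/6, then subtract the first 21 terms.
∑_{k=1}^{42} k² = 42×43×85/6 = 25585
∑_{k=1}^{21} k² = 21×22×43/6 = 3311
∑_{k=22}^{42} k² = 25585 - 3311 = 22274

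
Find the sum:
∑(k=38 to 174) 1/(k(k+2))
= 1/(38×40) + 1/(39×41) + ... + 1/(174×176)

Partial fractions: 1/(k(k+2)) = (1/2)[1/k - 1/(k+2)]
Telescoping leaves the first two and last two terms:
= (1/2)[1/38 + 1/39 - 1/175 - 1/176]
= 925709/45645600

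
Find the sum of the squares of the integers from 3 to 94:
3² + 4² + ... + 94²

Use ∑_{k=1}^{n} k² = n(n+1)(2n+1)/6, then subtract the first 2 terms.
∑_{k=1}^{94} k² = 94×95×189/6 = 281295
∑_{k=1}^{2} k² = 2×3×5/6 = 5
∑_{k=3}^{94} k² = 281295 - 5 = 281290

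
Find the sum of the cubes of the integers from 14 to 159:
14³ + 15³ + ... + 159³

Use ∑_{k=1}^{n} k³ = [n(n+1)/2]², then subtract the first 13 terms.
∑_{k=1}^{159} k³ = [159×160/2]² = 12720² = 161798400
∑_{k=1}^{13} k³ = [13×14/2]² = 91² = 8281
∑_{k=14}^{159} k³ = 161798400 - 8281 = 161790119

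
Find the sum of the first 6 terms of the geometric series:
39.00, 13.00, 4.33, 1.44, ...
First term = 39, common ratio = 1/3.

Sₙ = a(1 - rⁿ) / (1 - r)
S_6 = 39(1 - (1/3)^6) / (1 - (1/3))
S_6 = 39(1 - (1/729)) / (2/3)
S_6 = 4732/81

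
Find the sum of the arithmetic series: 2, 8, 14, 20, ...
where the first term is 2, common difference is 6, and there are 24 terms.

Sₙ = n/2 × (first + last)
Last term = a + (n-1)d = 2 + (24-1)×6 = 140
S_24 = 24/2 × (2 + 140)
S_24 = 24/2 × 142 = 1704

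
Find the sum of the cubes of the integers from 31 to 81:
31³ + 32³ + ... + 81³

Use ∑_{k=1}^{n} k³ = [n(n+1)/2]², then subtract the first 30 terms.
∑_{k=1}^{81} k³ = [81×82/2]² = 3321² = 11029041
∑_{k=1}^{30} k³ = [30×31/2]² = 465² = 216225
∑_{k=31}^{81} k³ = 11029041 - 216225 = 10812816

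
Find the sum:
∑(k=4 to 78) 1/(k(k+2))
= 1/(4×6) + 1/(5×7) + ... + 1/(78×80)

Partial fractions: 1/(k(k+2)) = (1/2)[1/k - 1/(k+2)]
Telescoping leaves the first two and last two terms:
= (1/2)[1/4 + 1/5 - 1/79 - 1/80]
= 537/2528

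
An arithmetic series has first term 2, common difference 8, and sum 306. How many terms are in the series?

Using S = n/2 × [2a + (n-1)d]
306 = n/2 × [2(2) + (n-1)(8)]
306 = n/2 × [4 + 8n - 8]
612 = n × [-4 + 8n]
8n² + (-4)n - 612 = 0
Discriminant: Δ = (-4)² - 4(8)(-612) = 16 + 19584 = 19600
√Δ = 140
n = [-(-4) + √Δ] / (2·8) = (4 + 140) / 16 = 144 / 16 = 9
(The negative root is discarded since n must be a positive integer.)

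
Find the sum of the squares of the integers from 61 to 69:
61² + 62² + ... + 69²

Use ∑_{k=1}^{n} k² = n(n+1)(2n+1)/6, then subtract the first 60 terms.
∑_{k=1}^{69} k² = 69×70×139/6 = 111895
∑_{k=1}^{60} k² = 60×61×121/6 = 73810
∑_{k=61}^{69} k² = 111895 - 73810 = 38085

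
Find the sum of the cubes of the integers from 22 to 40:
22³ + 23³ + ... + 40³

Use ∑_{k=1}^{n} k³ = [n(n+1)/2]², then subtract the first 21 terms.
∑_{k=1}^{40} k³ = [40×41/2]² = 820² = 672400
∑_{k=1}^{21} k³ = [21×22/2]² = 231² = 53361
∑_{k=22}^{40} k³ = 672400 - 53361 = 619039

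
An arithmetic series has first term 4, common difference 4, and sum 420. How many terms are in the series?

Using S = n/2 × [2a + (n-1)d]
420 = n/2 × [2(4) + (n-1)(4)]
420 = n/2 × [8 + 4n - 4]
840 = n × [4 + 4n]
4n² + (4)n - 840 = 0
Discriminant: Δ = (4)² - 4(4)(-840) = 16 + 13440 = 13456
√Δ = 116
n = [-(4) + √Δ] / (2·4) = (-4 + 116) / 8 = 112 / 8 = 14
(The negative root is discarded since n must be a positive integer.)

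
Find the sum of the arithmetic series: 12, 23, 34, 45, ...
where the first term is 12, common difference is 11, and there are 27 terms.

Sₙ = n/2 × (first + last)
Last term = a + (n-1)d = 12 + (27-1)×11 = 298
S_27 = 27/2 × (12 + 298)
S_27 = 27/2 × 310 = 4185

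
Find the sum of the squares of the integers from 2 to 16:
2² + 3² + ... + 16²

Use ∑_{k=1}^{n} k² = n(n+1)(2n+1)/6, then subtract the first 1 terms.
∑_{k=1}^{16} k² = 16×17×33/6 = 1496
∑_{k=1}^{1} k² = 1×2×3/6 = 1
∑_{k=2}^{16} k² = 1496 - 1 = 1495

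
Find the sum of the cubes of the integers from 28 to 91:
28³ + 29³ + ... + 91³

Use ∑_{k=1}^{n} k³ = [n(n+1)/2]², then subtract the first 27 terms.
∑_{k=1}^{91} k³ = [91×92/2]² = 4186² = 17522596
∑_{k=1}^{27} k³ = [27×28/2]² = 378² = 142884
∑_{k=28}^{91} k³ = 17522596 - 142884 = 17379712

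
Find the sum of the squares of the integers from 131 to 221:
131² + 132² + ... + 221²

Use ∑_{k=1}^{n} k² = n(n+1)(2n+1)/6, then subtract the first 130 terms.
∑_{k=1}^{221} k² = 221×222×443/6 = 3622411
∑_{k=1}^{130} k² = 130×131×261/6 = 740805
∑_{k=131}^{221} k² = 3622411 - 740805 = 2881606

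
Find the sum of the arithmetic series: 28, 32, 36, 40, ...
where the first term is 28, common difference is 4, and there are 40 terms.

Sₙ = n/2 × (first + last)
Last term = a + (n-1)d = 28 + (40-1)×4 = 184
S_40 = 40/2 × (28 + 184)
S_40 = 40/2 × 212 = 4240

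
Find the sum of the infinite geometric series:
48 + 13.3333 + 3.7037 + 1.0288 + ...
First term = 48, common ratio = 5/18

For |r| < 1, S = a / (1 - r)
S = 48 / (1 - (5/18))
S = 48 / (13/18)
S = 864/13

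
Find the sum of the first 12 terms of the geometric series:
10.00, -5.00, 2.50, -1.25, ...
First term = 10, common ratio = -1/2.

Sₙ = a(1 - rⁿ) / (1 - r)
S_12 = 10(1 - (-1/2)^12) / (1 - (-1/2))
S_12 = 10(1 - (1/4096)) / (3/2)
S_12 = 6825/1024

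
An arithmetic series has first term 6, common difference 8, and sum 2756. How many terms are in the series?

Using S = n/2 × [2a + (n-1)d]
2756 = n/2 × [2(6) + (n-1)(8)]
2756 = n/2 × [12 + 8n - 8]
5512 = n × [4 + 8n]
8n² + (4)n - 5512 = 0
Discriminant: Δ = (4)² - 4(8)(-5512) = 16 + 176384 = 176400
√Δ = 420
n = [-(4) + √Δ] / (2·8) = (-4 + 420) / 16 = 416 / 16 = 26
(The negative root is discarded since n must be a positive integer.)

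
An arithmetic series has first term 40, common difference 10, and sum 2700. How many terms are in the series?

Using S = n/2 × [2a + (n-1)d]
2700 = n/2 × [2(40) + (n-1)(10)]
2700 = n/2 × [80 + 10n - 10]
5400 = n × [70 + 10n]
10n² + (70)n - 5400 = 0
Discriminant: Δ = (70)² - 4(10)(-5400) = 4900 + 216000 = 220900
√Δ = 470
n = [-(70) + √Δ] / (2·10) = (-70 + 470) / 20 = 400 / 20 = 20
(The negative root is discarded since n must be a positive integer.)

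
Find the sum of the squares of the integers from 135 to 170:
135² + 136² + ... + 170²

Use ∑_{k=1}^{n} k² = n(n+1)(2n+1)/6, then subtract the first 134 terms.
∑_{k=1}^{170} k² = 170×171×341/6 = 1652145
∑_{k=1}^{134} k² = 134×135×269/6 = 811035
∑_{k=135}^{170} k² = 1652145 - 811035 = 841110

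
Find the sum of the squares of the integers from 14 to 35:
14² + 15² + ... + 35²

Use ∑_{k=1}^{n} k² = n(n+1)(2n+1)/6, then subtract the first 13 terms.
∑_{k=1}^{35} k² = 35×36×71/6 = 14910
∑_{k=1}^{13} k² = 13×14×27/6 = 819
∑_{k=14}^{35} k² = 14910 - 819 = 14091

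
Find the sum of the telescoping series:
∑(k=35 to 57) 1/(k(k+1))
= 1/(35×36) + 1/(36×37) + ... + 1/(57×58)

Partial fractions: 1/(k(k+1)) = 1/k - 1/(k+1)
The series telescopes:
= (1/35 - 1/36) + (1/36 - 1/37) + ... + (1/57 - 1/58)
= 1/35 - 1/58
= 23/2030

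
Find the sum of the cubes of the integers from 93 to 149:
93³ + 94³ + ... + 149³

Use ∑_{k=1}^{n} k³ = [n(n+1)/2]², then subtract the first 92 terms.
∑_{k=1}^{149} k³ = [149×150/2]² = 11175² = 124880625
∑_{k=1}^{92} k³ = [92×93/2]² = 4278² = 18301284
∑_{k=93}^{149} k³ = 124880625 - 18301284 = 106579341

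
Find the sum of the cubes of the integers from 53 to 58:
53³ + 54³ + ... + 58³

Use ∑_{k=1}^{n} k³ = [n(n+1)/2]², then subtract the first 52 terms.
∑_{k=1}^{58} k³ = [58×59/2]² = 1711² = 2927521
∑_{k=1}^{52} k³ = [52×53/2]² = 1378² = 1898884
∑_{k=53}^{58} k³ = 2927521 - 1898884 = 1028637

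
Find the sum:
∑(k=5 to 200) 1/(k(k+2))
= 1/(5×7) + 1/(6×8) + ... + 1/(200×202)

Partial fractions: 1/(k(k+2)) = (1/2)[1/k - 1/(k+2)]
Telescoping leaves the first two and last two terms:
= (1/2)[1/5 + 1/6 - 1/201 - 1/202]
= 36211/203010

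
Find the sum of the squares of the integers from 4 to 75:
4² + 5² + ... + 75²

Use ∑_{k=1}^{n} k² = n(n+1)(2n+1)/6, then subtract the first 3 terms.
∑_{k=1}^{75} k² = 75×76×151/6 = 143450
∑_{k=1}^{3} k² = 3×4×7/6 = 14
∑_{k=4}^{75} k² = 143450 - 14 = 143436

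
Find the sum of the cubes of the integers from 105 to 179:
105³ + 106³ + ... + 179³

Use ∑_{k=1}^{n} k³ = [n(n+1)/2]², then subtract the first 104 terms.
∑_{k=1}^{179} k³ = [179×180/2]² = 16110² = 259532100
∑_{k=1}^{104} k³ = [104×105/2]² = 5460² = 29811600
∑_{k=105}^{179} k³ = 259532100 - 29811600 = 229720500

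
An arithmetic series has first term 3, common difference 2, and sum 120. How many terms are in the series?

Using S = n/2 × [2a + (n-1)d]
120 = n/2 × [2(3) + (n-1)(2)]
120 = n/2 × [6 + 2n - 2]
240 = n × [4 + 2n]
2n² + (4)n - 240 = 0
Discriminant: Δ = (4)² - 4(2)(-240) = 16 + 1920 = 1936
√Δ = 44
n = [-(4) + √Δ] / (2·2) = (-4 + 44) / 4 = 40 / 4 = 10
(The negative root is discarded since n must be a positive integer.)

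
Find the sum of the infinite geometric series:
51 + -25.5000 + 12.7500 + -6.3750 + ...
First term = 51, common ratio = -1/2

For |r| < 1, S = a / (1 - r)
S = 51 / (1 - (-1/2))
S = 51 / (3/2)
S = 34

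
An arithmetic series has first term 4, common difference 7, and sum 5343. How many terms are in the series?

Using S = n/2 × [2a + (n-1)d]
5343 = n/2 × [2(4) + (n-1)(7)]
5343 = n/2 × [8 + 7n - 7]
10686 = n × [1 + 7n]
7n² + (1)n - 10686 = 0
Discriminant: Δ = (1)² - 4(7)(-10686) = 1 + 299208 = 299209
√Δ = 547
n = [-(1) + √Δ] / (2·7) = (-1 + 547) / 14 = 546 / 14 = 39
(The negative root is discarded since n must be a positive integer.)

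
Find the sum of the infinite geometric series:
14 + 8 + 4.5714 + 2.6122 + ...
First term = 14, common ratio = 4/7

For |r| < 1, S = a / (1 - r)
S = 14 / (1 - (4/7))
S = 14 / (3/7)
S = 98/3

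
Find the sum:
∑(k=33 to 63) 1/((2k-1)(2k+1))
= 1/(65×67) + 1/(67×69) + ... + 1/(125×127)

Partial fractions: 1/((2k-1)(2k+1)) = (1/2)[1/(2k-1) - 1/(2k+1)]
The series telescopes:
= (1/2)[1/65 - 1/127]
= 31/8255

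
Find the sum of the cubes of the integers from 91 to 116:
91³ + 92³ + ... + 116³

Use ∑_{k=1}^{n} k³ = [n(n+1)/2]², then subtract the first 90 terms.
∑_{k=1}^{116} k³ = [116×117/2]² = 6786² = 46049796
∑_{k=1}^{90} k³ = [90×91/2]² = 4095² = 16769025
∑_{k=91}^{116} k³ = 46049796 - 16769025 = 29280771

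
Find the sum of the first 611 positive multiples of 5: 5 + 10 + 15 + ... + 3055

Factor out 5: = 5(1 + 2 + ... + 611) = 5 × n(n+1)/2
= 5 × 611×612/2
= 5 × 186966
= 934830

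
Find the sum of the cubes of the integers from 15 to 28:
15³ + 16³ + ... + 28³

Use ∑_{k=1}^{n} k³ = [n(n+1)/2]², then subtract the first 14 terms.
∑_{k=1}^{28} k³ = [28×29/2]² = 406² = 164836
∑_{k=1}^{14} k³ = [14×15/2]² = 105² = 11025
∑_{k=15}^{28} k³ = 164836 - 11025 = 153811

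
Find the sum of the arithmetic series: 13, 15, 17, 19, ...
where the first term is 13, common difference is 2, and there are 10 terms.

Sₙ = n/2 × (first + last)
Last term = a + (n-1)d = 13 + (10-1)×2 = 31
S_10 = 10/2 × (13 + 31)
S_10 = 10/2 × 44 = 220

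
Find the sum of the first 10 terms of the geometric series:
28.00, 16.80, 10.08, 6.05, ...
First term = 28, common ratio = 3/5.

Sₙ = a(1 - rⁿ) / (1 - r)
S_10 = 28(1 - (3/5)^10) / (1 - (3/5))
S_10 = 28(1 - (59049/9765625)) / (2/5)
S_10 = 135892064/1953125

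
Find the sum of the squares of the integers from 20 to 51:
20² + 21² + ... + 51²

Use ∑_{k=1}^{n} k² = n(n+1)(2n+1)/6, then subtract the first 19 terms.
∑_{k=1}^{51} k² = 51×52×103/6 = 45526
∑_{k=1}^{19} k² = 19×20×39/6 = 2470
∑_{k=20}^{51} k² = 45526 - 2470 = 43056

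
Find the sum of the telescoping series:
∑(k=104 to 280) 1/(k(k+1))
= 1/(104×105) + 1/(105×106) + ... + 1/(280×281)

Partial fractions: 1/(k(k+1)) = 1/k - 1/(k+1)
The series telescopes:
= (1/104 - 1/105) + (1/105 - 1/106) + ... + (1/280 - 1/281)
= 1/104 - 1/281
= 177/29224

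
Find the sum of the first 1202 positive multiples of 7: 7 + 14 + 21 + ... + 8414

Factor out 7: = 7(1 + 2 + ... + 1202) = 7 × n(n+1)/2
= 7 × 1202×1203/2
= 7 × 723003
= 5061021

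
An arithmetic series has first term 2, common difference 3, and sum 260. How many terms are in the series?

Using S = n/2 × [2a + (n-1)d]
260 = n/2 × [2(2) + (n-1)(3)]
260 = n/2 × [4 + 3n - 3]
520 = n × [1 + 3n]
3n² + (1)n - 520 = 0
Discriminant: Δ = (1)² - 4(3)(-520) = 1 + 6240 = 6241
√Δ = 79
n = [-(1) + √Δ] / (2·3) = (-1 + 79) / 6 = 78 / 6 = 13
(The negative root is discarded since n must be a positive integer.)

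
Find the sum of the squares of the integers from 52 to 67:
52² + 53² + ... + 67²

Use ∑_{k=1}^{n} k² = n(n+1)(2n+1)/6, then subtract the first 51 terms.
∑_{k=1}^{67} k² = 67×68×135/6 = 102510
∑_{k=1}^{51} k² = 51×52×103/6 = 45526
∑_{k=52}^{67} k² = 102510 - 45526 = 56984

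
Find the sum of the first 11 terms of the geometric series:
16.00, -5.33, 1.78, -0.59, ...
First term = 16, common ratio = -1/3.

Sₙ = a(1 - rⁿ) / (1 - r)
S_11 = 16(1 - (-1/3)^11) / (1 - (-1/3))
S_11 = 16(1 - (-1/177147)) / (4/3)
S_11 = 708592/59049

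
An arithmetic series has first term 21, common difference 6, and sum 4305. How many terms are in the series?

Using S = n/2 × [2a + (n-1)d]
4305 = n/2 × [2(21) + (n-1)(6)]
4305 = n/2 × [42 + 6n - 6]
8610 = n × [36 + 6n]
6n² + (36)n - 8610 = 0
Discriminant: Δ = (36)² - 4(6)(-8610) = 1296 + 206640 = 207936
√Δ = 456
n = [-(36) + √Δ] / (2·6) = (-36 + 456) / 12 = 420 / 12 = 35
(The negative root is discarded since n must be a positive integer.)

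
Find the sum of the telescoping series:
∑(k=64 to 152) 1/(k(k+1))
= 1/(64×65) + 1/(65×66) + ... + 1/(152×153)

Partial fractions: 1/(k(k+1)) = 1/k - 1/(k+1)
The series telescopes:
= (1/64 - 1/65) + (1/65 - 1/66) + ... + (1/152 - 1/153)
= 1/64 - 1/153
= 89/9792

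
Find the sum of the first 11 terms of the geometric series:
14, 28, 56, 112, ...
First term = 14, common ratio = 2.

Sₙ = a(1 - rⁿ) / (1 - r)
S_11 = 14(1 - 2^11) / (1 - 2)
S_11 = 14(1 - 2048) / (-1)
S_11 = 28658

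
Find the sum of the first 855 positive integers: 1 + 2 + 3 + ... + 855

Formula: ∑k = n(n+1)/2
= 855×856/2
= 731880/2
= 365940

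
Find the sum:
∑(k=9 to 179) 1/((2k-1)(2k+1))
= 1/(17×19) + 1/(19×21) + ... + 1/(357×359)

Partial fractions: 1/((2k-1)(2k+1)) = (1/2)[1/(2k-1) - 1/(2k+1)]
The series telescopes:
= (1/2)[1/17 - 1/359]
= 171/6103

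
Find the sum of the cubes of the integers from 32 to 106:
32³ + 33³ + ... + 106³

Use ∑_{k=1}^{n} k³ = [n(n+1)/2]², then subtract the first 31 terms.
∑_{k=1}^{106} k³ = [106×107/2]² = 5671² = 32160241
∑_{k=1}^{31} k³ = [31×32/2]² = 496² = 246016
∑_{k=32}^{106} k³ = 32160241 - 246016 = 31914225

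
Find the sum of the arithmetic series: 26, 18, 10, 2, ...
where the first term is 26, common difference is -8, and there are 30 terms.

Sₙ = n/2 × (first + last)
Last term = a + (n-1)d = 26 + (30-1)×(-8) = -206
S_30 = 30/2 × (26 + (-206))
S_30 = 30/2 × (-180) = -2700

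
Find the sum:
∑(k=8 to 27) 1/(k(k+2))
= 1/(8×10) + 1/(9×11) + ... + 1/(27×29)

Partial fractions: 1/(k(k+2)) = (1/2)[1/k - 1/(k+2)]
Telescoping leaves the first two and last two terms:
= (1/2)[1/8 + 1/9 - 1/28 - 1/29]
= 2425/29232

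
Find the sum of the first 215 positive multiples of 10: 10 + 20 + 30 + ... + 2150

Factor out 10: = 10(1 + 2 + ... + 215) = 10 × n(n+1)/2
= 10 × 215×216/2
= 10 × 23220
= 232200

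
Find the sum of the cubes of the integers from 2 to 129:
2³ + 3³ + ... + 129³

Use ∑_{k=1}^{n} k³ = [n(n+1)/2]², then subtract the first 1 terms.
∑_{k=1}^{129} k³ = [129×130/2]² = 8385² = 70308225
∑_{k=1}^{1} k³ = [1×2/2]² = 1² = 1
∑_{k=2}^{129} k³ = 70308225 - 1 = 70308224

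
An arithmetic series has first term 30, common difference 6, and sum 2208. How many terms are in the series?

Using S = n/2 × [2a + (n-1)d]
2208 = n/2 × [2(30) + (n-1)(6)]
2208 = n/2 × [60 + 6n - 6]
4416 = n × [54 + 6n]
6n² + (54)n - 4416 = 0
Discriminant: Δ = (54)² - 4(6)(-4416) = 2916 + 105984 = 108900
√Δ = 330
n = [-(54) + √Δ] / (2·6) = (-54 + 330) / 12 = 276 / 12 = 23
(The negative root is discarded since n must be a positive integer.)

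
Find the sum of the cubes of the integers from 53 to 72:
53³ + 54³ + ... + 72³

Use ∑_{k=1}^{n} k³ = [n(n+1)/2]², then subtract the first 52 terms.
∑_{k=1}^{72} k³ = [72×73/2]² = 2628² = 6906384
∑_{k=1}^{52} k³ = [52×53/2]² = 1378² = 1898884
∑_{k=53}^{72} k³ = 6906384 - 1898884 = 5007500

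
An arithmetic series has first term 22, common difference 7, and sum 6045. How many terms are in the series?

Using S = n/2 × [2a + (n-1)d]
6045 = n/2 × [2(22) + (n-1)(7)]
6045 = n/2 × [44 + 7n - 7]
12090 = n × [37 + 7n]
7n² + (37)n - 12090 = 0
Discriminant: Δ = (37)² - 4(7)(-12090) = 1369 + 338520 = 339889
√Δ = 583
n = [-(37) + √Δ] / (2·7) = (-37 + 583) / 14 = 546 / 14 = 39
(The negative root is discarded since n must be a positive integer.)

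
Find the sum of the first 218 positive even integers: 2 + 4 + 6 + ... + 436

Sum of first n even numbers = n(n+1)
= 218×219
= 47742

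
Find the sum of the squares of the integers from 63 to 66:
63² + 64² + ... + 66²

Use ∑_{k=1}^{n} k² = n(n+1)(2n+1)/6, then subtract the first 62 terms.
∑_{k=1}^{66} k² = 66×67×133/6 = 98021
∑_{k=1}^{62} k² = 62×63×125/6 = 81375
∑_{k=63}^{66} k² = 98021 - 81375 = 16646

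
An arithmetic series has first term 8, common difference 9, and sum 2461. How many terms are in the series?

Using S = n/2 × [2a + (n-1)d]
2461 = n/2 × [2(8) + (n-1)(9)]
2461 = n/2 × [16 + 9n - 9]
4922 = n × [7 + 9n]
9n² + (7)n - 4922 = 0
Discriminant: Δ = (7)² - 4(9)(-4922) = 49 + 177192 = 177241
√Δ = 421
n = [-(7) + √Δ] / (2·9) = (-7 + 421) / 18 = 414 / 18 = 23
(The negative root is discarded since n must be a positive integer.)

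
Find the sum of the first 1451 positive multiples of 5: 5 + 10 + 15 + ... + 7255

Factor out 5: = 5(1 + 2 + ... + 1451) = 5 × n(n+1)/2
= 5 × 1451×1452/2
= 5 × 1053426
= 5267130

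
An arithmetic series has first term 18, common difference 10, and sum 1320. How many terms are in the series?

Using S = n/2 × [2a + (n-1)d]
1320 = n/2 × [2(18) + (n-1)(10)]
1320 = n/2 × [36 + 10n - 10]
2640 = n × [26 + 10n]
10n² + (26)n - 2640 = 0
Discriminant: Δ = (26)² - 4(10)(-2640) = 676 + 105600 = 106276
√Δ = 326
n = [-(26) + √Δ] / (2·10) = (-26 + 326) / 20 = 300 / 20 = 15
(The negative root is discarded since n must be a positive integer.)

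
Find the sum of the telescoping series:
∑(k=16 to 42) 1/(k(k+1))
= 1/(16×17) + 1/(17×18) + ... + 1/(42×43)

Partial fractions: 1/(k(k+1)) = 1/k - 1/(k+1)
The series telescopes:
= (1/16 - 1/17) + (1/17 - 1/18) + ... + (1/42 - 1/43)
= 1/16 - 1/43
= 27/688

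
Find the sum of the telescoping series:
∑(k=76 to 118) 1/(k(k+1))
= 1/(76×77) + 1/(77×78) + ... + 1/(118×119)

Partial fractions: 1/(k(k+1)) = 1/k - 1/(k+1)
The series telescopes:
= (1/76 - 1/77) + (1/77 - 1/78) + ... + (1/118 - 1/119)
= 1/76 - 1/119
= 43/9044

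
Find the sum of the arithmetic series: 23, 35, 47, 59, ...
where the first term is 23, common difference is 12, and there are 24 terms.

Sₙ = n/2 × (first + last)
Last term = a + (n-1)d = 23 + (24-1)×12 = 299
S_24 = 24/2 × (23 + 299)
S_24 = 24/2 × 322 = 3864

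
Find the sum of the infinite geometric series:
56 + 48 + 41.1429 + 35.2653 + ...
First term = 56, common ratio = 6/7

For |r| < 1, S = a / (1 - r)
S = 56 / (1 - (6/7))
S = 56 / (1/7)
S = 392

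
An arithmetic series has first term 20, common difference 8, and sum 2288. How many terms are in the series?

Using S = n/2 × [2a + (n-1)d]
2288 = n/2 × [2(20) + (n-1)(8)]
2288 = n/2 × [40 + 8n - 8]
4576 = n × [32 + 8n]
8n² + (32)n - 4576 = 0
Discriminant: Δ = (32)² - 4(8)(-4576) = 1024 + 146432 = 147456
√Δ = 384
n = [-(32) + √Δ] / (2·8) = (-32 + 384) / 16 = 352 / 16 = 22
(The negative root is discarded since n must be a positive integer.)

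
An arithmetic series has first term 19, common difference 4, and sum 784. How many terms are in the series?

Using S = n/2 × [2a + (n-1)d]
784 = n/2 × [2(19) + (n-1)(4)]
784 = n/2 × [38 + 4n - 4]
1568 = n × [34 + 4n]
4n² + (34)n - 1568 = 0
Discriminant: Δ = (34)² - 4(4)(-1568) = 1156 + 25088 = 26244
√Δ = 162
n = [-(34) + √Δ] / (2·4) = (-34 + 162) / 8 = 128 / 8 = 16
(The negative root is discarded since n must be a positive integer.)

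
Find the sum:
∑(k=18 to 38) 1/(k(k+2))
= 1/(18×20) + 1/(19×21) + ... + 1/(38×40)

Partial fractions: 1/(k(k+2)) = (1/2)[1/k - 1/(k+2)]
Telescoping leaves the first two and last two terms:
= (1/2)[1/18 + 1/19 - 1/39 - 1/40]
= 5117/177840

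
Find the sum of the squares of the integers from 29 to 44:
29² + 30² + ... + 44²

Use ∑_{k=1}^{n} k² = n(n+1)(2n+1)/6, then subtract the first 28 terms.
∑_{k=1}^{44} k² = 44×45×89/6 = 29370
∑_{k=1}^{28} k² = 28×29×57/6 = 7714
∑_{k=29}^{44} k² = 29370 - 7714 = 21656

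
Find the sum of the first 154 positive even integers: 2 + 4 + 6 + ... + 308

Sum of first n even numbers = n(n+1)
= 154×155
= 23870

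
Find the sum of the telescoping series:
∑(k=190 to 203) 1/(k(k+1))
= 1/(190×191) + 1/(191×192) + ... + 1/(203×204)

Partial fractions: 1/(k(k+1)) = 1/k - 1/(k+1)
The series telescopes:
= (1/190 - 1/191) + (1/191 - 1/192) + ... + (1/203 - 1/204)
= 1/190 - 1/204
= 7/19380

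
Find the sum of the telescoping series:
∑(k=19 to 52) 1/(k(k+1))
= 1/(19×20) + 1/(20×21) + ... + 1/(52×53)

Partial fractions: 1/(k(k+1)) = 1/k - 1/(k+1)
The series telescopes:
= (1/19 - 1/20) + (1/20 - 1/21) + ... + (1/52 - 1/53)
= 1/19 - 1/53
= 34/1007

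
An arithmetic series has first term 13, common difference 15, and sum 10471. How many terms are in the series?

Using S = n/2 × [2a + (n-1)d]
10471 = n/2 × [2(13) + (n-1)(15)]
10471 = n/2 × [26 + 15n - 15]
20942 = n × [11 + 15n]
15n² + (11)n - 20942 = 0
Discriminant: Δ = (11)² - 4(15)(-20942) = 121 + 1256520 = 1256641
√Δ = 1121
n = [-(11) + √Δ] / (2·15) = (-11 + 1121) / 30 = 1110 / 30 = 37
(The negative root is discarded since n must be a positive integer.)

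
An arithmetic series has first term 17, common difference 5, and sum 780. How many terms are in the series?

Using S = n/2 × [2a + (n-1)d]
780 = n/2 × [2(17) + (n-1)(5)]
780 = n/2 × [34 + 5n - 5]
1560 = n × [29 + 5n]
5n² + (29)n - 1560 = 0
Discriminant: Δ = (29)² - 4(5)(-1560) = 841 + 31200 = 32041
√Δ = 179
n = [-(29) + √Δ] / (2·5) = (-29 + 179) / 10 = 150 / 10 = 15
(The negative root is discarded since n must be a positive integer.)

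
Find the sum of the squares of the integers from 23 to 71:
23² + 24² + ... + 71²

Use ∑_{k=1}^{n} k² = n(n+1)(2n+1)/6, then subtract the first 22 terms.
∑_{k=1}^{71} k² = 71×72×143/6 = 121836
∑_{k=1}^{22} k² = 22×23×45/6 = 3795
∑_{k=23}^{71} k² = 121836 - 3795 = 118041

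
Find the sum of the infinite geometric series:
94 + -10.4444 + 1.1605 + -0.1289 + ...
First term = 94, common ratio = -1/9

For |r| < 1, S = a / (1 - r)
S = 94 / (1 - (-1/9))
S = 94 / (10/9)
S = 423/5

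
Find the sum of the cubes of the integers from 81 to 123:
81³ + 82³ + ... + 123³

Use ∑_{k=1}^{n} k³ = [n(n+1)/2]², then subtract the first 80 terms.
∑_{k=1}^{123} k³ = [123×124/2]² = 7626² = 58155876
∑_{k=1}^{80} k³ = [80×81/2]² = 3240² = 10497600
∑_{k=81}^{123} k³ = 58155876 - 10497600 = 47658276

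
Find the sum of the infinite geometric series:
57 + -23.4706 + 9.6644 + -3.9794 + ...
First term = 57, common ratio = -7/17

For |r| < 1, S = a / (1 - r)
S = 57 / (1 - (-7/17))
S = 57 / (24/17)
S = 323/8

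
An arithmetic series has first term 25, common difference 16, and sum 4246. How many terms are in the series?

Using S = n/2 × [2a + (n-1)d]
4246 = n/2 × [2(25) + (n-1)(16)]
4246 = n/2 × [50 + 16n - 16]
8492 = n × [34 + 16n]
16n² + (34)n - 8492 = 0
Discriminant: Δ = (34)² - 4(16)(-8492) = 1156 + 543488 = 544644
√Δ = 738
n = [-(34) + √Δ] / (2·16) = (-34 + 738) / 32 = 704 / 32 = 22
(The negative root is discarded since n must be a positive integer.)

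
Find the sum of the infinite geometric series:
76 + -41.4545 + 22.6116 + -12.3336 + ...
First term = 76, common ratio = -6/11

For |r| < 1, S = a / (1 - r)
S = 76 / (1 - (-6/11))
S = 76 / (17/11)
S = 836/17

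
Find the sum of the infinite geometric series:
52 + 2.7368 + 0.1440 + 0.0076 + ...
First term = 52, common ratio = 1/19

For |r| < 1, S = a / (1 - r)
S = 52 / (1 - (1/19))
S = 52 / (18/19)
S = 494/9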